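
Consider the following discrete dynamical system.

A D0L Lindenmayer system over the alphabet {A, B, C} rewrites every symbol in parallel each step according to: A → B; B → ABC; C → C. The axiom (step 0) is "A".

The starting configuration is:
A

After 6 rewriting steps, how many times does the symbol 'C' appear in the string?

12

gen 0: A
gen 1: B
gen 2: ABC
gen 3: BABCC
gen 4: ABCBABCCC
gen 5: BABCCABCBABCCCC
gen 6: ABCBABCCCBABCCABCBABCCCCC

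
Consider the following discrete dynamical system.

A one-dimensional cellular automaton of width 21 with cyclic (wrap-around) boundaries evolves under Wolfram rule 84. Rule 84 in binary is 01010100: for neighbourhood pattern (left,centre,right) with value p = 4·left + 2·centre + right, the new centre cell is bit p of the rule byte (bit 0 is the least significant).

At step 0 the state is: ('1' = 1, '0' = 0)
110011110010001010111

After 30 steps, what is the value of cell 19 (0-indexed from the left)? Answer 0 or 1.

1

step 0: 110011110010001010111
step 1: 011000011011001010000
step 2: 001100001001101011000
step 3: 000110001100101001100
step 4: 000011000110101100110
step 5: 000001100010100110011
step 6: 100000110010110011001
step 7: 110000011010011001100
step 8: 011000001011001100110
step 9: 001100001001100110011
step 10: 100110001100110011001
step 11: 110011000110011001100
step 12: 011001100011001100110
step 13: 001100110001100110011
step 14: 100110011000110011001
step 15: 110011001100011001100
step 16: 011001100110001100110
step 17: 001100110011000110011
step 18: 100110011001100011001
step 19: 110011001100110001100
step 20: 011001100110011000110
step 21: 001100110011001100011
step 22: 100110011001100110001
step 23: 110011001100110011000
step 24: 011001100110011001100
step 25: 001100110011001100110
step 26: 000110011001100110011
step 27: 100011001100110011001
step 28: 110001100110011001100
step 29: 011000110011001100110
step 30: 001100011001100110011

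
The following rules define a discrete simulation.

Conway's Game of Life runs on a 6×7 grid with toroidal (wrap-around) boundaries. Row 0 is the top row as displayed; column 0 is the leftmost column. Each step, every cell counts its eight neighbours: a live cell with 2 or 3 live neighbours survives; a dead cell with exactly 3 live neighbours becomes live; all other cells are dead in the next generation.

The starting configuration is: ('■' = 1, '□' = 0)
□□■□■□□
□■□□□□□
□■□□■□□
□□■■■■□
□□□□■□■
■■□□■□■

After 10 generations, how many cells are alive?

9

step 0: □□■□■□□
□■□□□□□
□■□□■□□
□□■■■■□
□□□□■□■
■■□□■□■
step 1: □□■■□■□
□■■■□□□
□■□□■■□
□□■□□□□
□■■□□□■
■■□□■□■
step 2: □□□□□■■
□■□□□■□
□■□□■□□
■□■■□■□
□□■■□■■
□□□□■□■
step 3: ■□□□■□■
■□□□■■■
■■□■■■■
■□□□□■□
■■■□□□□
■□□■■□□
step 4: □■□□□□□
□□□□□□□
□■□■□□□
□□□■□■□
■□■■■□□
□□■■■■□
step 5: □□■■■□□
□□■□□□□
□□■□■□□
□■□□□□□
□■□□□□■
□□□□□■□
step 6: □□■■■□□
□■■□■□□
□■■■□□□
■■■□□□□
■□□□□□□
□□■■■■□
step 7: □□□□□□□
□□□□■□□
□□□□□□□
■□□■□□□
■□□□■□■
□■■□□■□
step 8: □□□□□□□
□□□□□□□
□□□□□□□
■□□□□□■
■□■■■■■
■■□□□■■
step 9: ■□□□□□■
□□□□□□□
□□□□□□□
■■□■■□□
□□■■■□□
□■■■□□□
step 10: ■■■□□□□
□□□□□□□
□□□□□□□
□■□□■□□
■□□□□□□
■■□□■□□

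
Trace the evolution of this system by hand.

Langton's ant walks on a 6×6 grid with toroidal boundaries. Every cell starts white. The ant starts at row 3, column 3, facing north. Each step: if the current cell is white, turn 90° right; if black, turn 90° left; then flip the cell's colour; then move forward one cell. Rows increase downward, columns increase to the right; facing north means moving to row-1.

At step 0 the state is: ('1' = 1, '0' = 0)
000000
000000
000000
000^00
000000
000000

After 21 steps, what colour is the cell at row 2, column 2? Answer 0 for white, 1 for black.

t=0: 000000
000000
000000
000^00
000000
000000
t=1: 000000
000000
000000
0001>0
000000
000000
t=2: 000000
000000
000000
000110
0000v0
000000
t=3: 000000
000000
000000
000110
000<10
000000
t=4: 000000
000000
000000
000^10
000110
000000
t=5: 000000
000000
000000
00<010
000110
000000
t=6: 000000
000000
00^000
001010
000110
000000
t=7: 000000
000000
001>00
001010
000110
000000
t=8: 000000
000000
001100
001v10
000110
000000
t=9: 000000
000000
001100
00<110
000110
000000
t=10: 000000
000000
001100
000110
00v110
000000
t=11: 000000
000000
001100
000110
0<1110
000000
t=12: 000000
000000
001100
0^0110
011110
000000
t=13: 000000
000000
001100
01>110
011110
000000
t=14: 000000
000000
001100
011110
01v110
000000
t=15: 000000
000000
001100
011110
010>10
000000
t=16: 000000
000000
001100
011^10
010010
000000
t=17: 000000
000000
001100
01<010
010010
000000
t=18: 000000
000000
001100
010010
01v010
000000
t=19: 000000
000000
001100
010010
0<1010
000000
t=20: 000000
000000
001100
010010
001010
0v0000
t=21: 000000
000000
001100
010010
001010
<10000

1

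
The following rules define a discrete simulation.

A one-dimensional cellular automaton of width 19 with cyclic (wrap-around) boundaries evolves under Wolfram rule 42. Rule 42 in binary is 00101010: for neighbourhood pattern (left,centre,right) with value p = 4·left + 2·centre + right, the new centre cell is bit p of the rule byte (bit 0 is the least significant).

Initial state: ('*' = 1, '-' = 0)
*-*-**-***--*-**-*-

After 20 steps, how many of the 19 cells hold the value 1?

10

0) *-*-**-***--*-**-*-
1) -*-**-**---*-**-*-*
2) *-**-**---*-**-*-*-
3) -**-**---*-**-*-*-*
4) **-**---*-**-*-*-*-
5) *-**---*-**-*-*-*-*
6) -**---*-**-*-*-*-**
7) **---*-**-*-*-*-**-
8) *---*-**-*-*-*-**-*
9) ---*-**-*-*-*-**-**
10) --*-**-*-*-*-**-**-
11) -*-**-*-*-*-**-**--
12) *-**-*-*-*-**-**---
13) -**-*-*-*-**-**---*
14) **-*-*-*-**-**---*-
15) *-*-*-*-**-**---*-*
16) -*-*-*-**-**---*-**
17) *-*-*-**-**---*-**-
18) -*-*-**-**---*-**-*
19) *-*-**-**---*-**-*-
20) -*-**-**---*-**-*-*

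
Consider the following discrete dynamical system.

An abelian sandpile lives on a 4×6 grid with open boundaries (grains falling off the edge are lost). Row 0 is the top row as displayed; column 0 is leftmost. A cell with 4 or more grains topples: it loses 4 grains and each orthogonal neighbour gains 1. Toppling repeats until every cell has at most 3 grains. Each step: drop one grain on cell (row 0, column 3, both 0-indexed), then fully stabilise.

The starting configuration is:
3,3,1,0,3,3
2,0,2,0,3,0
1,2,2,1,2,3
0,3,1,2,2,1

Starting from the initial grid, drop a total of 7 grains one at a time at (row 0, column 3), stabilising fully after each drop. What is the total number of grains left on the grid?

gen 0: 3,3,1,0,3,3
2,0,2,0,3,0
1,2,2,1,2,3
0,3,1,2,2,1
gen 1: 3,3,1,1,3,3
2,0,2,0,3,0
1,2,2,1,2,3
0,3,1,2,2,1
gen 2: 3,3,1,2,3,3
2,0,2,0,3,0
1,2,2,1,2,3
0,3,1,2,2,1
gen 3: 3,3,1,3,3,3
2,0,2,0,3,0
1,2,2,1,2,3
0,3,1,2,2,1
gen 4: 3,3,2,1,2,0
2,0,2,2,0,2
1,2,2,1,3,3
0,3,1,2,2,1
gen 5: 3,3,2,2,2,0
2,0,2,2,0,2
1,2,2,1,3,3
0,3,1,2,2,1
gen 6: 3,3,2,3,2,0
2,0,2,2,0,2
1,2,2,1,3,3
0,3,1,2,2,1
gen 7: 3,3,3,0,3,0
2,0,2,3,0,2
1,2,2,1,3,3
0,3,1,2,2,1

42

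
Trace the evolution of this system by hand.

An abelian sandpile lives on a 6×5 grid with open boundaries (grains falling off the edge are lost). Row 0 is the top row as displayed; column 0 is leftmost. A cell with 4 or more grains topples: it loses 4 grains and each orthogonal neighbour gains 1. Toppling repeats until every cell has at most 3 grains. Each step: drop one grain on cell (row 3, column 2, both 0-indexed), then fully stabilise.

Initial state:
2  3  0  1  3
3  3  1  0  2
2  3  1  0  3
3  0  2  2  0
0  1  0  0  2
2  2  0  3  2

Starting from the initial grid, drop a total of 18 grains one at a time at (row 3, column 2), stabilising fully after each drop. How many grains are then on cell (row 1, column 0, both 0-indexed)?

3

t=0: 2  3  0  1  3
3  3  1  0  2
2  3  1  0  3
3  0  2  2  0
0  1  0  0  2
2  2  0  3  2
t=1: 2  3  0  1  3
3  3  1  0  2
2  3  1  0  3
3  0  3  2  0
0  1  0  0  2
2  2  0  3  2
t=2: 2  3  0  1  3
3  3  1  0  2
2  3  2  0  3
3  1  0  3  0
0  1  1  0  2
2  2  0  3  2
t=3: 2  3  0  1  3
3  3  1  0  2
2  3  2  0  3
3  1  1  3  0
0  1  1  0  2
2  2  0  3  2
t=4: 2  3  0  1  3
3  3  1  0  2
2  3  2  0  3
3  1  2  3  0
0  1  1  0  2
2  2  0  3  2
t=5: 2  3  0  1  3
3  3  1  0  2
2  3  2  0  3
3  1  3  3  0
0  1  1  0  2
2  2  0  3  2
t=6: 2  3  0  1  3
3  3  1  0  2
2  3  3  1  3
3  2  1  0  1
0  1  2  1  2
2  2  0  3  2
t=7: 2  3  0  1  3
3  3  1  0  2
2  3  3  1  3
3  2  2  0  1
0  1  2  1  2
2  2  0  3  2
t=8: 2  3  0  1  3
3  3  1  0  2
2  3  3  1  3
3  2  3  0  1
0  1  2  1  2
2  2  0  3  2
t=9: 0  1  1  1  3
2  2  3  0  2
1  3  1  2  3
1  1  2  1  1
1  2  3  1  2
2  2  0  3  2
t=10: 0  1  1  1  3
2  2  3  0  2
1  3  1  2  3
1  1  3  1  1
1  2  3  1  2
2  2  0  3  2
t=11: 0  1  1  1  3
2  2  3  0  2
1  3  2  2  3
1  2  1  2  1
1  3  0  2  2
2  2  1  3  2
t=12: 0  1  1  1  3
2  2  3  0  2
1  3  2  2  3
1  2  2  2  1
1  3  0  2  2
2  2  1  3  2
t=13: 0  1  1  1  3
2  2  3  0  2
1  3  2  2  3
1  2  3  2  1
1  3  0  2  2
2  2  1  3  2
t=14: 0  1  1  1  3
2  2  3  0  2
1  3  3  2  3
1  3  0  3  1
1  3  1  2  2
2  2  1  3  2
t=15: 0  1  1  1  3
2  2  3  0  2
1  3  3  2  3
1  3  1  3  1
1  3  1  2  2
2  2  1  3  2
t=16: 0  1  1  1  3
2  2  3  0  2
1  3  3  2  3
1  3  2  3  1
1  3  1  2  2
2  2  1  3  2
t=17: 0  1  1  1  3
2  2  3  0  2
1  3  3  2  3
1  3  3  3  1
1  3  1  2  2
2  2  1  3  2
t=18: 0  2  2  1  3
3  0  1  2  3
2  2  3  1  0
2  2  3  1  3
2  0  3  3  2
2  3  1  3  2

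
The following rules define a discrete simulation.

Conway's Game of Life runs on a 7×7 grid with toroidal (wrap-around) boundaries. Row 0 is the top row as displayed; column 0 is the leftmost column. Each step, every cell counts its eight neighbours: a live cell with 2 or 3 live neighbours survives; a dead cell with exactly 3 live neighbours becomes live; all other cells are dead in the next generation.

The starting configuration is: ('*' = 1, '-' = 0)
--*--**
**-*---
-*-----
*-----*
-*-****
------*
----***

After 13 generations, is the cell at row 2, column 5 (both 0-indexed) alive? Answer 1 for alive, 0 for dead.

1

step 0: --*--**
**-*---
-*-----
*-----*
-*-****
------*
----***
step 1: -***---
**----*
-**---*
-**-*-*
----*--
---*---
*---*--
step 2: --**--*
---*--*
---*--*
-**----
--*-**-
---**--
-*--*--
step 3: *-****-
*--****
*--*---
-**-**-
-**-**-
--*----
----**-
step 4: ***----
*------
*------
*----**
----**-
-**----
-**--**
step 5: --*----
*-----*
**-----
*---**-
**--**-
*****-*
---*--*
step 6: *-----*
*-----*
-*---*-
----**-
-------
-------
----***
step 7: -------
-*---*-
*---**-
----**-
-------
-----*-
*----**
step 8: *----*-
----***
-------
----***
----**-
-----*-
-----**
step 9: *------
----***
-------
----*-*
-------
-------
----**-
step 10: -------
-----**
----*-*
-------
-------
-------
-------
step 11: -------
-----**
------*
-------
-------
-------
-------
step 12: -------
-----**
-----**
-------
-------
-------
-------
step 13: -------
-----**
-----**
-------
-------
-------
-------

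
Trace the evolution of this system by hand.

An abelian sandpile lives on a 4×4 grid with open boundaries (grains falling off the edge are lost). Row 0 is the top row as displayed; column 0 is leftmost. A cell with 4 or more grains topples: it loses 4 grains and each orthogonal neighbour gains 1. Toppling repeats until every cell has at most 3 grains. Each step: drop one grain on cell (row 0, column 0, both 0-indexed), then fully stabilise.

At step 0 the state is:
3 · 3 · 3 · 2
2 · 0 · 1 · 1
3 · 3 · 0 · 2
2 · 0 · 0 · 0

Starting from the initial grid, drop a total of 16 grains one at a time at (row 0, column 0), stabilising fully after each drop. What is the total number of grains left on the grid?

25

step 0: 3 · 3 · 3 · 2
2 · 0 · 1 · 1
3 · 3 · 0 · 2
2 · 0 · 0 · 0
step 1: 1 · 1 · 0 · 3
3 · 1 · 2 · 1
3 · 3 · 0 · 2
2 · 0 · 0 · 0
step 2: 2 · 1 · 0 · 3
3 · 1 · 2 · 1
3 · 3 · 0 · 2
2 · 0 · 0 · 0
step 3: 3 · 1 · 0 · 3
3 · 1 · 2 · 1
3 · 3 · 0 · 2
2 · 0 · 0 · 0
step 4: 1 · 2 · 0 · 3
1 · 3 · 2 · 1
1 · 0 · 1 · 2
3 · 1 · 0 · 0
step 5: 2 · 2 · 0 · 3
1 · 3 · 2 · 1
1 · 0 · 1 · 2
3 · 1 · 0 · 0
step 6: 3 · 2 · 0 · 3
1 · 3 · 2 · 1
1 · 0 · 1 · 2
3 · 1 · 0 · 0
step 7: 0 · 3 · 0 · 3
2 · 3 · 2 · 1
1 · 0 · 1 · 2
3 · 1 · 0 · 0
step 8: 1 · 3 · 0 · 3
2 · 3 · 2 · 1
1 · 0 · 1 · 2
3 · 1 · 0 · 0
step 9: 2 · 3 · 0 · 3
2 · 3 · 2 · 1
1 · 0 · 1 · 2
3 · 1 · 0 · 0
step 10: 3 · 3 · 0 · 3
2 · 3 · 2 · 1
1 · 0 · 1 · 2
3 · 1 · 0 · 0
step 11: 2 · 1 · 1 · 3
0 · 1 · 3 · 1
2 · 1 · 1 · 2
3 · 1 · 0 · 0
step 12: 3 · 1 · 1 · 3
0 · 1 · 3 · 1
2 · 1 · 1 · 2
3 · 1 · 0 · 0
step 13: 0 · 2 · 1 · 3
1 · 1 · 3 · 1
2 · 1 · 1 · 2
3 · 1 · 0 · 0
step 14: 1 · 2 · 1 · 3
1 · 1 · 3 · 1
2 · 1 · 1 · 2
3 · 1 · 0 · 0
step 15: 2 · 2 · 1 · 3
1 · 1 · 3 · 1
2 · 1 · 1 · 2
3 · 1 · 0 · 0
step 16: 3 · 2 · 1 · 3
1 · 1 · 3 · 1
2 · 1 · 1 · 2
3 · 1 · 0 · 0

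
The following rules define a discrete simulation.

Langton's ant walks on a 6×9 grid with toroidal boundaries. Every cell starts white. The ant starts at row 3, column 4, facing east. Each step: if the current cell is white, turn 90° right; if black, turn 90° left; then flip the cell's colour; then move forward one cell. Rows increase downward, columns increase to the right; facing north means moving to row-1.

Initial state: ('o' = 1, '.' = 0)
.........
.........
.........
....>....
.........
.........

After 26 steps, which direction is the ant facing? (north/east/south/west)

west

step 0: .........
.........
.........
....>....
.........
.........
step 1: .........
.........
.........
....o....
....v....
.........
step 2: .........
.........
.........
....o....
...<o....
.........
step 3: .........
.........
.........
...^o....
...oo....
.........
step 4: .........
.........
.........
...o>....
...oo....
.........
step 5: .........
.........
....^....
...o.....
...oo....
.........
step 6: .........
.........
....o>...
...o.....
...oo....
.........
step 7: .........
.........
....oo...
...o.v...
...oo....
.........
step 8: .........
.........
....oo...
...o<o...
...oo....
.........
step 9: .........
.........
....^o...
...ooo...
...oo....
.........
step 10: .........
.........
...<.o...
...ooo...
...oo....
.........
step 11: .........
...^.....
...o.o...
...ooo...
...oo....
.........
step 12: .........
...o>....
...o.o...
...ooo...
...oo....
.........
step 13: .........
...oo....
...ovo...
...ooo...
...oo....
.........
step 14: .........
...oo....
...<oo...
...ooo...
...oo....
.........
step 15: .........
...oo....
....oo...
...voo...
...oo....
.........
step 16: .........
...oo....
....oo...
....>o...
...oo....
.........
step 17: .........
...oo....
....^o...
.....o...
...oo....
.........
step 18: .........
...oo....
...<.o...
.....o...
...oo....
.........
step 19: .........
...^o....
...o.o...
.....o...
...oo....
.........
step 20: .........
..<.o....
...o.o...
.....o...
...oo....
.........
step 21: ..^......
..o.o....
...o.o...
.....o...
...oo....
.........
step 22: ..o>.....
..o.o....
...o.o...
.....o...
...oo....
.........
step 23: ..oo.....
..ovo....
...o.o...
.....o...
...oo....
.........
step 24: ..oo.....
..<oo....
...o.o...
.....o...
...oo....
.........
step 25: ..oo.....
...oo....
..vo.o...
.....o...
...oo....
.........
step 26: ..oo.....
...oo....
.<oo.o...
.....o...
...oo....
.........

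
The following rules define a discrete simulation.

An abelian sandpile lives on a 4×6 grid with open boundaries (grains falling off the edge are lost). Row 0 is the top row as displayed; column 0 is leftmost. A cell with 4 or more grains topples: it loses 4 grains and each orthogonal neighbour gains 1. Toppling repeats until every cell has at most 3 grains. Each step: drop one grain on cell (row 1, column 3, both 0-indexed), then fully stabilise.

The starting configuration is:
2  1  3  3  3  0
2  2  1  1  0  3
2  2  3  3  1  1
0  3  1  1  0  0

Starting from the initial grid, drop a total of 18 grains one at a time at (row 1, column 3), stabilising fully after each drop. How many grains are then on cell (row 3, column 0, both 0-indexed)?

step 0: 2  1  3  3  3  0
2  2  1  1  0  3
2  2  3  3  1  1
0  3  1  1  0  0
step 1: 2  1  3  3  3  0
2  2  1  2  0  3
2  2  3  3  1  1
0  3  1  1  0  0
step 2: 2  1  3  3  3  0
2  2  1  3  0  3
2  2  3  3  1  1
0  3  1  1  0  0
step 3: 2  2  1  2  0  1
2  3  0  3  2  3
2  3  1  1  2  1
0  3  2  2  0  0
step 4: 2  2  1  3  0  1
2  3  1  0  3  3
2  3  1  2  2  1
0  3  2  2  0  0
step 5: 2  2  1  3  0  1
2  3  1  1  3  3
2  3  1  2  2  1
0  3  2  2  0  0
step 6: 2  2  1  3  0  1
2  3  1  2  3  3
2  3  1  2  2  1
0  3  2  2  0  0
step 7: 2  2  1  3  0  1
2  3  1  3  3  3
2  3  1  2  2  1
0  3  2  2  0  0
step 8: 2  2  2  0  2  2
2  3  2  2  1  0
2  3  1  3  3  2
0  3  2  2  0  0
step 9: 2  2  2  0  2  2
2  3  2  3  1  0
2  3  1  3  3  2
0  3  2  2  0  0
step 10: 2  2  2  1  2  2
2  3  3  1  3  0
2  3  2  1  0  3
0  3  2  3  1  0
step 11: 2  2  2  1  2  2
2  3  3  2  3  0
2  3  2  1  0  3
0  3  2  3  1  0
step 12: 2  2  2  1  2  2
2  3  3  3  3  0
2  3  2  1  0  3
0  3  2  3  1  0
step 13: 2  3  3  2  3  2
3  1  2  3  0  1
3  2  2  0  2  3
1  1  1  1  2  0
step 14: 2  3  3  3  3  2
3  1  3  0  1  1
3  2  2  1  2  3
1  1  1  1  2  0
step 15: 2  3  3  3  3  2
3  1  3  1  1  1
3  2  2  1  2  3
1  1  1  1  2  0
step 16: 2  3  3  3  3  2
3  1  3  2  1  1
3  2  2  1  2  3
1  1  1  1  2  0
step 17: 2  3  3  3  3  2
3  1  3  3  1  1
3  2  2  1  2  3
1  1  1  1  2  0
step 18: 3  0  2  2  0  3
3  3  1  2  3  1
3  2  3  2  2  3
1  1  1  1  2  0

1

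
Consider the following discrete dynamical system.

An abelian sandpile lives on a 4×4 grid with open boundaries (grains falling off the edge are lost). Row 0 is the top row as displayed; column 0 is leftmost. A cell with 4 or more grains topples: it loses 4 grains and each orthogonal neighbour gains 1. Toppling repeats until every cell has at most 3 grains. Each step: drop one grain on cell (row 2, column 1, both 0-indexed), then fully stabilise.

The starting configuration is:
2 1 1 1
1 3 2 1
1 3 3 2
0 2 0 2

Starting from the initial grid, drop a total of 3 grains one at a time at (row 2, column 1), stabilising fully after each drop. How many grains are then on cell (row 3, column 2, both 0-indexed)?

k=0  2 1 1 1
1 3 2 1
1 3 3 2
0 2 0 2
k=1  2 2 2 1
2 1 0 2
2 2 1 3
0 3 1 2
k=2  2 2 2 1
2 1 0 2
2 3 1 3
0 3 1 2
k=3  2 2 2 1
2 2 0 2
3 1 2 3
1 0 2 2

2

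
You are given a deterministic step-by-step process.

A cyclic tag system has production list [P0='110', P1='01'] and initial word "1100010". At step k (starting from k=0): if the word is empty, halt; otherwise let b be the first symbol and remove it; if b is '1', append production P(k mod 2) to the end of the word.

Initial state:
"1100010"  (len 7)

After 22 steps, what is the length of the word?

[0] "1100010"  (len 7)
[1] "100010110"  (len 9)
[2] "0001011001"  (len 10)
[3] "001011001"  (len 9)
[4] "01011001"  (len 8)
[5] "1011001"  (len 7)
[6] "01100101"  (len 8)
[7] "1100101"  (len 7)
[8] "10010101"  (len 8)
[9] "0010101110"  (len 10)
[10] "010101110"  (len 9)
[11] "10101110"  (len 8)
[12] "010111001"  (len 9)
[13] "10111001"  (len 8)
[14] "011100101"  (len 9)
[15] "11100101"  (len 8)
[16] "110010101"  (len 9)
[17] "10010101110"  (len 11)
[18] "001010111001"  (len 12)
[19] "01010111001"  (len 11)
[20] "1010111001"  (len 10)
[21] "010111001110"  (len 12)
[22] "10111001110"  (len 11)

11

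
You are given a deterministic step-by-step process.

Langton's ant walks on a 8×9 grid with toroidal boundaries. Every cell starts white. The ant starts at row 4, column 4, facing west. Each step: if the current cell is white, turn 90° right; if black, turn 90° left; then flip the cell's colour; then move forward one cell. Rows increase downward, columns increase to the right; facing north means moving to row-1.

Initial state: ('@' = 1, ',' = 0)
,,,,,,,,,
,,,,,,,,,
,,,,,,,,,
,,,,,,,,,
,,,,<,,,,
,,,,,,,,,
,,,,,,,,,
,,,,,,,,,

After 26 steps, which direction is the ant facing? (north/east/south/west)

east

0) ,,,,,,,,,
,,,,,,,,,
,,,,,,,,,
,,,,,,,,,
,,,,<,,,,
,,,,,,,,,
,,,,,,,,,
,,,,,,,,,
1) ,,,,,,,,,
,,,,,,,,,
,,,,,,,,,
,,,,^,,,,
,,,,@,,,,
,,,,,,,,,
,,,,,,,,,
,,,,,,,,,
2) ,,,,,,,,,
,,,,,,,,,
,,,,,,,,,
,,,,@>,,,
,,,,@,,,,
,,,,,,,,,
,,,,,,,,,
,,,,,,,,,
3) ,,,,,,,,,
,,,,,,,,,
,,,,,,,,,
,,,,@@,,,
,,,,@v,,,
,,,,,,,,,
,,,,,,,,,
,,,,,,,,,
4) ,,,,,,,,,
,,,,,,,,,
,,,,,,,,,
,,,,@@,,,
,,,,<@,,,
,,,,,,,,,
,,,,,,,,,
,,,,,,,,,
5) ,,,,,,,,,
,,,,,,,,,
,,,,,,,,,
,,,,@@,,,
,,,,,@,,,
,,,,v,,,,
,,,,,,,,,
,,,,,,,,,
6) ,,,,,,,,,
,,,,,,,,,
,,,,,,,,,
,,,,@@,,,
,,,,,@,,,
,,,<@,,,,
,,,,,,,,,
,,,,,,,,,
7) ,,,,,,,,,
,,,,,,,,,
,,,,,,,,,
,,,,@@,,,
,,,^,@,,,
,,,@@,,,,
,,,,,,,,,
,,,,,,,,,
8) ,,,,,,,,,
,,,,,,,,,
,,,,,,,,,
,,,,@@,,,
,,,@>@,,,
,,,@@,,,,
,,,,,,,,,
,,,,,,,,,
9) ,,,,,,,,,
,,,,,,,,,
,,,,,,,,,
,,,,@@,,,
,,,@@@,,,
,,,@v,,,,
,,,,,,,,,
,,,,,,,,,
10) ,,,,,,,,,
,,,,,,,,,
,,,,,,,,,
,,,,@@,,,
,,,@@@,,,
,,,@,>,,,
,,,,,,,,,
,,,,,,,,,
11) ,,,,,,,,,
,,,,,,,,,
,,,,,,,,,
,,,,@@,,,
,,,@@@,,,
,,,@,@,,,
,,,,,v,,,
,,,,,,,,,
12) ,,,,,,,,,
,,,,,,,,,
,,,,,,,,,
,,,,@@,,,
,,,@@@,,,
,,,@,@,,,
,,,,<@,,,
,,,,,,,,,
13) ,,,,,,,,,
,,,,,,,,,
,,,,,,,,,
,,,,@@,,,
,,,@@@,,,
,,,@^@,,,
,,,,@@,,,
,,,,,,,,,
14) ,,,,,,,,,
,,,,,,,,,
,,,,,,,,,
,,,,@@,,,
,,,@@@,,,
,,,@@>,,,
,,,,@@,,,
,,,,,,,,,
15) ,,,,,,,,,
,,,,,,,,,
,,,,,,,,,
,,,,@@,,,
,,,@@^,,,
,,,@@,,,,
,,,,@@,,,
,,,,,,,,,
16) ,,,,,,,,,
,,,,,,,,,
,,,,,,,,,
,,,,@@,,,
,,,@<,,,,
,,,@@,,,,
,,,,@@,,,
,,,,,,,,,
17) ,,,,,,,,,
,,,,,,,,,
,,,,,,,,,
,,,,@@,,,
,,,@,,,,,
,,,@v,,,,
,,,,@@,,,
,,,,,,,,,
18) ,,,,,,,,,
,,,,,,,,,
,,,,,,,,,
,,,,@@,,,
,,,@,,,,,
,,,@,>,,,
,,,,@@,,,
,,,,,,,,,
19) ,,,,,,,,,
,,,,,,,,,
,,,,,,,,,
,,,,@@,,,
,,,@,,,,,
,,,@,@,,,
,,,,@v,,,
,,,,,,,,,
20) ,,,,,,,,,
,,,,,,,,,
,,,,,,,,,
,,,,@@,,,
,,,@,,,,,
,,,@,@,,,
,,,,@,>,,
,,,,,,,,,
21) ,,,,,,,,,
,,,,,,,,,
,,,,,,,,,
,,,,@@,,,
,,,@,,,,,
,,,@,@,,,
,,,,@,@,,
,,,,,,v,,
22) ,,,,,,,,,
,,,,,,,,,
,,,,,,,,,
,,,,@@,,,
,,,@,,,,,
,,,@,@,,,
,,,,@,@,,
,,,,,<@,,
23) ,,,,,,,,,
,,,,,,,,,
,,,,,,,,,
,,,,@@,,,
,,,@,,,,,
,,,@,@,,,
,,,,@^@,,
,,,,,@@,,
24) ,,,,,,,,,
,,,,,,,,,
,,,,,,,,,
,,,,@@,,,
,,,@,,,,,
,,,@,@,,,
,,,,@@>,,
,,,,,@@,,
25) ,,,,,,,,,
,,,,,,,,,
,,,,,,,,,
,,,,@@,,,
,,,@,,,,,
,,,@,@^,,
,,,,@@,,,
,,,,,@@,,
26) ,,,,,,,,,
,,,,,,,,,
,,,,,,,,,
,,,,@@,,,
,,,@,,,,,
,,,@,@@>,
,,,,@@,,,
,,,,,@@,,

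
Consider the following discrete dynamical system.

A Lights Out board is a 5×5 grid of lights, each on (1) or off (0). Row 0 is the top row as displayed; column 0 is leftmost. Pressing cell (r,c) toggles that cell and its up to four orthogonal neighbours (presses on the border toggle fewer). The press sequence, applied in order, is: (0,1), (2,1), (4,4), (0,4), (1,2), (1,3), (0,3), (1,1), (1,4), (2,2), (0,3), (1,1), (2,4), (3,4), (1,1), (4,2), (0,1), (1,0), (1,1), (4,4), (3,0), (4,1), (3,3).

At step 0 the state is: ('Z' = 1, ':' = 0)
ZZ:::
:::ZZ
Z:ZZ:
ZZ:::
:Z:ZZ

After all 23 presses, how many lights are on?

12

0) ZZ:::
:::ZZ
Z:ZZ:
ZZ:::
:Z:ZZ
1) ::Z::
:Z:ZZ
Z:ZZ:
ZZ:::
:Z:ZZ
2) ::Z::
:::ZZ
:Z:Z:
Z::::
:Z:ZZ
3) ::Z::
:::ZZ
:Z:Z:
Z:::Z
:Z:::
4) ::ZZZ
:::Z:
:Z:Z:
Z:::Z
:Z:::
5) :::ZZ
:ZZ::
:ZZZ:
Z:::Z
:Z:::
6) ::::Z
:Z:ZZ
:ZZ::
Z:::Z
:Z:::
7) ::ZZ:
:Z::Z
:ZZ::
Z:::Z
:Z:::
8) :ZZZ:
Z:Z:Z
::Z::
Z:::Z
:Z:::
9) :ZZZZ
Z:ZZ:
::Z:Z
Z:::Z
:Z:::
10) :ZZZZ
Z::Z:
:Z:ZZ
Z:Z:Z
:Z:::
11) :Z:::
Z::::
:Z:ZZ
Z:Z:Z
:Z:::
12) :::::
:ZZ::
:::ZZ
Z:Z:Z
:Z:::
13) :::::
:ZZ:Z
:::::
Z:Z::
:Z:::
14) :::::
:ZZ:Z
::::Z
Z:ZZZ
:Z::Z
15) :Z:::
Z:::Z
:Z::Z
Z:ZZZ
:Z::Z
16) :Z:::
Z:::Z
:Z::Z
Z::ZZ
::ZZZ
17) Z:Z::
ZZ::Z
:Z::Z
Z::ZZ
::ZZZ
18) ::Z::
::::Z
ZZ::Z
Z::ZZ
::ZZZ
19) :ZZ::
ZZZ:Z
Z:::Z
Z::ZZ
::ZZZ
20) :ZZ::
ZZZ:Z
Z:::Z
Z::Z:
::Z::
21) :ZZ::
ZZZ:Z
::::Z
:Z:Z:
Z:Z::
22) :ZZ::
ZZZ:Z
::::Z
:::Z:
:Z:::
23) :ZZ::
ZZZ:Z
:::ZZ
::Z:Z
:Z:Z:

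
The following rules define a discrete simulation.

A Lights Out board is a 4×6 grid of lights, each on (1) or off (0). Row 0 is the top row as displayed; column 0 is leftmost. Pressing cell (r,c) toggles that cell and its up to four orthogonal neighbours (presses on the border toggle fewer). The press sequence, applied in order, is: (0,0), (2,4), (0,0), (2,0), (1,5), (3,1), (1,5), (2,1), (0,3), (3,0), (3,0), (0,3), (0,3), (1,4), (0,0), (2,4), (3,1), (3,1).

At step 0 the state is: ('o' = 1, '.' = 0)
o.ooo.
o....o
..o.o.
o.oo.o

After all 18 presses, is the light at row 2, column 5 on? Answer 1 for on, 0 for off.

0

t=0: o.ooo.
o....o
..o.o.
o.oo.o
t=1: .oooo.
.....o
..o.o.
o.oo.o
t=2: .oooo.
....oo
..oo.o
o.oooo
t=3: o.ooo.
o...oo
..oo.o
o.oooo
t=4: o.ooo.
....oo
oooo.o
..oooo
t=5: o.oooo
......
oooo..
..oooo
t=6: o.oooo
......
o.oo..
oo.ooo
t=7: o.ooo.
....oo
o.oo.o
oo.ooo
t=8: o.ooo.
.o..oo
.o.o.o
o..ooo
t=9: o.....
.o.ooo
.o.o.o
o..ooo
t=10: o.....
.o.ooo
oo.o.o
.o.ooo
t=11: o.....
.o.ooo
.o.o.o
o..ooo
t=12: o.ooo.
.o..oo
.o.o.o
o..ooo
t=13: o.....
.o.ooo
.o.o.o
o..ooo
t=14: o...o.
.o....
.o.ooo
o..ooo
t=15: .o..o.
oo....
.o.ooo
o..ooo
t=16: .o..o.
oo..o.
.o....
o..o.o
t=17: .o..o.
oo..o.
......
.ooo.o
t=18: .o..o.
oo..o.
.o....
o..o.o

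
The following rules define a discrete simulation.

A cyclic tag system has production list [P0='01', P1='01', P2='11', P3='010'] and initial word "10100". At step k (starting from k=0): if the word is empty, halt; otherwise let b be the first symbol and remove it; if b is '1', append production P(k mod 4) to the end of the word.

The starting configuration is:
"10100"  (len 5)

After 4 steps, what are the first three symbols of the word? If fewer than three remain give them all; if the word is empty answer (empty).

k=0  "10100"  (len 5)
k=1  "010001"  (len 6)
k=2  "10001"  (len 5)
k=3  "000111"  (len 6)
k=4  "00111"  (len 5)

001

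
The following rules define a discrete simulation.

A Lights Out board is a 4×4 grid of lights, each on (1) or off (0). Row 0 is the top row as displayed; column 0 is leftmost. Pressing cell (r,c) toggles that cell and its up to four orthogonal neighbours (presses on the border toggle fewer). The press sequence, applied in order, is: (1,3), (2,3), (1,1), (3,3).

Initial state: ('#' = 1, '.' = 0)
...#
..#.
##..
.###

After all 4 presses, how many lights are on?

9

k=0  ...#
..#.
##..
.###
k=1  ....
...#
##.#
.###
k=2  ....
....
###.
.##.
k=3  .#..
###.
#.#.
.##.
k=4  .#..
###.
#.##
.#.#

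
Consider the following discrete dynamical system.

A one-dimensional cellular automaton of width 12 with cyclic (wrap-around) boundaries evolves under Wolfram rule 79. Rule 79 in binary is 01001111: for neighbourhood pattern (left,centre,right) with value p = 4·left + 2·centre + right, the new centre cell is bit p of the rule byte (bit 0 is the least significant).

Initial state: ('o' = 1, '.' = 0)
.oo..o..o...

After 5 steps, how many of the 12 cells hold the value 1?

7

0) .oo..o..o...
1) ooo.oo.oo.oo
2) ..o.oo.oo.o.
3) ooo.oo.oo.o.
4) o.o.oo.oo.o.
5) o.o.oo.oo.o.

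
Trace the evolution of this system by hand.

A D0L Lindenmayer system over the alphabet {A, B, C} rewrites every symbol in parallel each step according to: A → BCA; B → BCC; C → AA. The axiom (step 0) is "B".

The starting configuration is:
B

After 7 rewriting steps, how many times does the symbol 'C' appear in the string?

0) B
1) BCC
2) BCCAAAA
3) BCCAAAABCABCABCABCA
4) BCCAAAABCABCABCABCABCCAABCABCCAABCABCCAABCABCCAABCA
5) BCCAAAABCABCABCABCABCCAABCABCCAABCABCCAABCABCCAABCABCCAAAA…AABCABCABCCAABCABCCAAAABCABCABCCAABCABCCAAAABCABCABCCAABCA  (len 135)
6) BCCAAAABCABCABCABCABCCAABCABCCAABCABCCAABCABCCAABCABCCAAAA…CABCCAAAABCABCABCABCABCCAABCABCCAABCABCCAAAABCABCABCCAABCA  (len 359)
7) BCCAAAABCABCABCABCABCCAABCABCCAABCABCCAABCABCCAABCABCCAAAA…CABCCAAAABCABCABCABCABCCAABCABCCAABCABCCAAAABCABCABCCAABCA  (len 955)

326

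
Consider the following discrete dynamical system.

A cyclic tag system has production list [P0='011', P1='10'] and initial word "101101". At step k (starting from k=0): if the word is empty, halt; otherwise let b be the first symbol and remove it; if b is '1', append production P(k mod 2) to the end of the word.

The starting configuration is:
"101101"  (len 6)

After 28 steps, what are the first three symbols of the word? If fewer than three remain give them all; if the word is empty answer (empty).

101

gen 0: "101101"  (len 6)
gen 1: "01101011"  (len 8)
gen 2: "1101011"  (len 7)
gen 3: "101011011"  (len 9)
gen 4: "0101101110"  (len 10)
gen 5: "101101110"  (len 9)
gen 6: "0110111010"  (len 10)
gen 7: "110111010"  (len 9)
gen 8: "1011101010"  (len 10)
gen 9: "011101010011"  (len 12)
gen 10: "11101010011"  (len 11)
gen 11: "1101010011011"  (len 13)
gen 12: "10101001101110"  (len 14)
gen 13: "0101001101110011"  (len 16)
gen 14: "101001101110011"  (len 15)
gen 15: "01001101110011011"  (len 17)
gen 16: "1001101110011011"  (len 16)
gen 17: "001101110011011011"  (len 18)
gen 18: "01101110011011011"  (len 17)
gen 19: "1101110011011011"  (len 16)
gen 20: "10111001101101110"  (len 17)
gen 21: "0111001101101110011"  (len 19)
gen 22: "111001101101110011"  (len 18)
gen 23: "11001101101110011011"  (len 20)
gen 24: "100110110111001101110"  (len 21)
gen 25: "00110110111001101110011"  (len 23)
gen 26: "0110110111001101110011"  (len 22)
gen 27: "110110111001101110011"  (len 21)
gen 28: "1011011100110111001110"  (len 22)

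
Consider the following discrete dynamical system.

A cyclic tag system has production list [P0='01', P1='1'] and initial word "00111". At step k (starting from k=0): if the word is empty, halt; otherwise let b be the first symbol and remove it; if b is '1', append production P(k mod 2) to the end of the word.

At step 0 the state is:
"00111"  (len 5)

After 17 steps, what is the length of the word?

[0] "00111"  (len 5)
[1] "0111"  (len 4)
[2] "111"  (len 3)
[3] "1101"  (len 4)
[4] "1011"  (len 4)
[5] "01101"  (len 5)
[6] "1101"  (len 4)
[7] "10101"  (len 5)
[8] "01011"  (len 5)
[9] "1011"  (len 4)
[10] "0111"  (len 4)
[11] "111"  (len 3)
[12] "111"  (len 3)
[13] "1101"  (len 4)
[14] "1011"  (len 4)
[15] "01101"  (len 5)
[16] "1101"  (len 4)
[17] "10101"  (len 5)

5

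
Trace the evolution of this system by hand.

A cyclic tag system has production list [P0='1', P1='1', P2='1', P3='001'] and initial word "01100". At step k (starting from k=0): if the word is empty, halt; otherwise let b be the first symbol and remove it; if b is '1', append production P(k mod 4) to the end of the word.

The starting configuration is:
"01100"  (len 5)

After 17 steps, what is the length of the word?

step 0: "01100"  (len 5)
step 1: "1100"  (len 4)
step 2: "1001"  (len 4)
step 3: "0011"  (len 4)
step 4: "011"  (len 3)
step 5: "11"  (len 2)
step 6: "11"  (len 2)
step 7: "11"  (len 2)
step 8: "1001"  (len 4)
step 9: "0011"  (len 4)
step 10: "011"  (len 3)
step 11: "11"  (len 2)
step 12: "1001"  (len 4)
step 13: "0011"  (len 4)
step 14: "011"  (len 3)
step 15: "11"  (len 2)
step 16: "1001"  (len 4)
step 17: "0011"  (len 4)

4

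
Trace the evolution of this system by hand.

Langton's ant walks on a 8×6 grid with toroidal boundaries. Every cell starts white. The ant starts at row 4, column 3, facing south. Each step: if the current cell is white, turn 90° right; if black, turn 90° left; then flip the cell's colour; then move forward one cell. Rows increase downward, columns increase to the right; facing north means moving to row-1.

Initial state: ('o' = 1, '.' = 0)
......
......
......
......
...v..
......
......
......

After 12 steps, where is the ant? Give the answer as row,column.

4,5

k=0  ......
......
......
......
...v..
......
......
......
k=1  ......
......
......
......
..<o..
......
......
......
k=2  ......
......
......
..^...
..oo..
......
......
......
k=3  ......
......
......
..o>..
..oo..
......
......
......
k=4  ......
......
......
..oo..
..ov..
......
......
......
k=5  ......
......
......
..oo..
..o.>.
......
......
......
k=6  ......
......
......
..oo..
..o.o.
....v.
......
......
k=7  ......
......
......
..oo..
..o.o.
...<o.
......
......
k=8  ......
......
......
..oo..
..o^o.
...oo.
......
......
k=9  ......
......
......
..oo..
..oo>.
...oo.
......
......
k=10  ......
......
......
..oo^.
..oo..
...oo.
......
......
k=11  ......
......
......
..ooo>
..oo..
...oo.
......
......
k=12  ......
......
......
..oooo
..oo.v
...oo.
......
......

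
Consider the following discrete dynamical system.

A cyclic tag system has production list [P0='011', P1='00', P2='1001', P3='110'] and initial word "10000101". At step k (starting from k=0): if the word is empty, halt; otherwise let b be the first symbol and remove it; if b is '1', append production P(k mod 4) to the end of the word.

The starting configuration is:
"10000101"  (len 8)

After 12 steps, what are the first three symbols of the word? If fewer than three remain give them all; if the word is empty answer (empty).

011

step 0: "10000101"  (len 8)
step 1: "0000101011"  (len 10)
step 2: "000101011"  (len 9)
step 3: "00101011"  (len 8)
step 4: "0101011"  (len 7)
step 5: "101011"  (len 6)
step 6: "0101100"  (len 7)
step 7: "101100"  (len 6)
step 8: "01100110"  (len 8)
step 9: "1100110"  (len 7)
step 10: "10011000"  (len 8)
step 11: "00110001001"  (len 11)
step 12: "0110001001"  (len 10)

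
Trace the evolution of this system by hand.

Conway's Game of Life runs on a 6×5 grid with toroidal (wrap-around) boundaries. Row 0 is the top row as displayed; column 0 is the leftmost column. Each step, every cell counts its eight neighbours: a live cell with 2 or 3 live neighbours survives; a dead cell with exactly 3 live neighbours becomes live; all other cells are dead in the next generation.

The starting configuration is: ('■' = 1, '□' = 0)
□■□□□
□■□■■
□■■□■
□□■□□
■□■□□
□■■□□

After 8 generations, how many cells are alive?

6

t=0: □■□□□
□■□■■
□■■□■
□□■□□
■□■□□
□■■□□
t=1: □■□■□
□■□■■
□■□□■
■□■□□
□□■■□
■□■□□
t=2: □■□■□
□■□■■
□■□□■
■□■□■
□□■■■
□□□□■
t=3: □□□■□
□■□■■
□■□□□
□□■□□
□■■□□
■□□□■
t=4: □□■■□
■□□■■
■■□■□
□□■□□
■■■■□
■■■■■
t=5: □□□□□
■□□□□
■■□■□
□□□□□
□□□□□
□□□□□
t=6: □□□□□
■■□□■
■■□□■
□□□□□
□□□□□
□□□□□
t=7: ■□□□□
□■□□■
□■□□■
■□□□□
□□□□□
□□□□□
t=8: ■□□□□
□■□□■
□■□□■
■□□□□
□□□□□
□□□□□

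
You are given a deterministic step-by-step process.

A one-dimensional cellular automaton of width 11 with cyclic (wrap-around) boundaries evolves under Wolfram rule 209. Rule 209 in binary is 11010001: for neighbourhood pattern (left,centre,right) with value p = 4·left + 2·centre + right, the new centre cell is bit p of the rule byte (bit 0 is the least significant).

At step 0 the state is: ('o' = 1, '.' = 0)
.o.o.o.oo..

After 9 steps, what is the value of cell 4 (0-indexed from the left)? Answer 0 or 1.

0

gen 0: .o.o.o.oo..
gen 1: ........ooo
gen 2: ooooooo..oo
gen 3: oooooooo..o
gen 4: ooooooooo..
gen 5: .ooooooooo.
gen 6: ..ooooooooo
gen 7: o..oooooooo
gen 8: oo..ooooooo
gen 9: ooo..oooooo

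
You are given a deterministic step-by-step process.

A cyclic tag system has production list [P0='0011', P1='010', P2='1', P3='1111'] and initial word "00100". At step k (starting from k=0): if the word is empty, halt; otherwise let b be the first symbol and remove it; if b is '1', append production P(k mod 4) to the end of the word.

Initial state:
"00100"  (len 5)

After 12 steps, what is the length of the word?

9

[0] "00100"  (len 5)
[1] "0100"  (len 4)
[2] "100"  (len 3)
[3] "001"  (len 3)
[4] "01"  (len 2)
[5] "1"  (len 1)
[6] "010"  (len 3)
[7] "10"  (len 2)
[8] "01111"  (len 5)
[9] "1111"  (len 4)
[10] "111010"  (len 6)
[11] "110101"  (len 6)
[12] "101011111"  (len 9)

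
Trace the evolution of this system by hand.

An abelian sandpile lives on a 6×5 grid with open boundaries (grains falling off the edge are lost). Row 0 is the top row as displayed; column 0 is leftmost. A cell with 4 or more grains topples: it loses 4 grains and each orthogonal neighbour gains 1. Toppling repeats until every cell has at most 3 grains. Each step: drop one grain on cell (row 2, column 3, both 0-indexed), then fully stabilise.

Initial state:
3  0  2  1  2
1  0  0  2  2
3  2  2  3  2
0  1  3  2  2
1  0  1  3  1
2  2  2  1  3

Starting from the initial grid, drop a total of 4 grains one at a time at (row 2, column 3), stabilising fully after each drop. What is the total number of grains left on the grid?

53

t=0: 3  0  2  1  2
1  0  0  2  2
3  2  2  3  2
0  1  3  2  2
1  0  1  3  1
2  2  2  1  3
t=1: 3  0  2  1  2
1  0  0  3  2
3  2  3  0  3
0  1  3  3  2
1  0  1  3  1
2  2  2  1  3
t=2: 3  0  2  1  2
1  0  0  3  2
3  2  3  1  3
0  1  3  3  2
1  0  1  3  1
2  2  2  1  3
t=3: 3  0  2  1  2
1  0  0  3  2
3  2  3  2  3
0  1  3  3  2
1  0  1  3  1
2  2  2  1  3
t=4: 3  0  2  1  2
1  0  0  3  2
3  2  3  3  3
0  1  3  3  2
1  0  1  3  1
2  2  2  1  3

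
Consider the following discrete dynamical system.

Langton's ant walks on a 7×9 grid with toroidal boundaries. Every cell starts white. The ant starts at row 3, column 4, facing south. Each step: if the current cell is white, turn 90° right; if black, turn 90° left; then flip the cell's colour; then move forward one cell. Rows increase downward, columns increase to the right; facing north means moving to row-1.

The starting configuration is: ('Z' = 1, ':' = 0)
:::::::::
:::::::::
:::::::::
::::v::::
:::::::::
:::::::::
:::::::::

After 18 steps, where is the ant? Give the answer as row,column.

2,5

k=0  :::::::::
:::::::::
:::::::::
::::v::::
:::::::::
:::::::::
:::::::::
k=1  :::::::::
:::::::::
:::::::::
:::<Z::::
:::::::::
:::::::::
:::::::::
k=2  :::::::::
:::::::::
:::^:::::
:::ZZ::::
:::::::::
:::::::::
:::::::::
k=3  :::::::::
:::::::::
:::Z>::::
:::ZZ::::
:::::::::
:::::::::
:::::::::
k=4  :::::::::
:::::::::
:::ZZ::::
:::Zv::::
:::::::::
:::::::::
:::::::::
k=5  :::::::::
:::::::::
:::ZZ::::
:::Z:>:::
:::::::::
:::::::::
:::::::::
k=6  :::::::::
:::::::::
:::ZZ::::
:::Z:Z:::
:::::v:::
:::::::::
:::::::::
k=7  :::::::::
:::::::::
:::ZZ::::
:::Z:Z:::
::::<Z:::
:::::::::
:::::::::
k=8  :::::::::
:::::::::
:::ZZ::::
:::Z^Z:::
::::ZZ:::
:::::::::
:::::::::
k=9  :::::::::
:::::::::
:::ZZ::::
:::ZZ>:::
::::ZZ:::
:::::::::
:::::::::
k=10  :::::::::
:::::::::
:::ZZ^:::
:::ZZ::::
::::ZZ:::
:::::::::
:::::::::
k=11  :::::::::
:::::::::
:::ZZZ>::
:::ZZ::::
::::ZZ:::
:::::::::
:::::::::
k=12  :::::::::
:::::::::
:::ZZZZ::
:::ZZ:v::
::::ZZ:::
:::::::::
:::::::::
k=13  :::::::::
:::::::::
:::ZZZZ::
:::ZZ<Z::
::::ZZ:::
:::::::::
:::::::::
k=14  :::::::::
:::::::::
:::ZZ^Z::
:::ZZZZ::
::::ZZ:::
:::::::::
:::::::::
k=15  :::::::::
:::::::::
:::Z<:Z::
:::ZZZZ::
::::ZZ:::
:::::::::
:::::::::
k=16  :::::::::
:::::::::
:::Z::Z::
:::ZvZZ::
::::ZZ:::
:::::::::
:::::::::
k=17  :::::::::
:::::::::
:::Z::Z::
:::Z:>Z::
::::ZZ:::
:::::::::
:::::::::
k=18  :::::::::
:::::::::
:::Z:^Z::
:::Z::Z::
::::ZZ:::
:::::::::
:::::::::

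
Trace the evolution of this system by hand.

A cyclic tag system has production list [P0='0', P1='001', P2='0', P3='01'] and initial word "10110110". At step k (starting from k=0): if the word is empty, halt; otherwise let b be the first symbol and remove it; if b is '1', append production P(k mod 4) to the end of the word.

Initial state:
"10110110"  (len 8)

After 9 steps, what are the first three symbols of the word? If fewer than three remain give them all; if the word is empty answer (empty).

k=0  "10110110"  (len 8)
k=1  "01101100"  (len 8)
k=2  "1101100"  (len 7)
k=3  "1011000"  (len 7)
k=4  "01100001"  (len 8)
k=5  "1100001"  (len 7)
k=6  "100001001"  (len 9)
k=7  "000010010"  (len 9)
k=8  "00010010"  (len 8)
k=9  "0010010"  (len 7)

001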